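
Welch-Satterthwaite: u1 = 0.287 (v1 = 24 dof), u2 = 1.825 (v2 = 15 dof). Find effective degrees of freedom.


uc = sqrt(u1^2 + u2^2) = sqrt(0.287^2 + 1.825^2) = 1.847429
v_eff = uc^4 / (u1^4/v1 + u2^4/v2)
= 1.847429^4 / (0.287^4/24 + 1.825^4/15)
= 11.648527 / 0.73982022
v_eff = 15.7451

15.7451


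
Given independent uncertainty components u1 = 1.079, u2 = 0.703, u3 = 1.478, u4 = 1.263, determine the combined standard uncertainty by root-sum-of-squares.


uc = sqrt(1.079^2 + 0.703^2 + 1.478^2 + 1.263^2)
uc = sqrt(5.438103)
uc = 2.3320

2.3320


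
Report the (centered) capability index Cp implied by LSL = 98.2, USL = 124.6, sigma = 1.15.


Cp = (USL - LSL) / (6 * sigma)
= (124.6 - 98.2) / (6 * 1.15)
= 26.4000 / 6.9000
= 3.8261

3.8261


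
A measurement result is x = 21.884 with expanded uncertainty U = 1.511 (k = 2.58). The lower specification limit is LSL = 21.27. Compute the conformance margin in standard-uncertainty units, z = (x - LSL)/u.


u = U / k = 1.511 / 2.58 = 0.58565891
margin = |LSL - x| = |21.27 - 21.884| = 0.614
z = margin / u = 0.614 / 0.58565891
z = 1.0484

1.0484


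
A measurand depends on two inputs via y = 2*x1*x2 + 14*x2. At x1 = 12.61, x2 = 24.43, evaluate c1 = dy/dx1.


y = 2*x1*x2 + 14*x2
dy/dx1 = 2*x2
Evaluate at x2 = 24.43: c1 = 2 * 24.43
c1 = 48.8600

48.8600


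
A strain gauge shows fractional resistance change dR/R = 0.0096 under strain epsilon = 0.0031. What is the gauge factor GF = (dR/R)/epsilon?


GF = (dR/R) / epsilon
= 0.0096 / 0.0031
= 3.0968

3.0968


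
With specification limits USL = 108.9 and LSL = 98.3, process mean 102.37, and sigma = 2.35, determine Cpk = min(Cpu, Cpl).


Cpu = (USL - mean) / (3*sigma) = (108.9 - 102.37) / (3*2.35) = 0.9262
Cpl = (mean - LSL) / (3*sigma) = (102.37 - 98.3) / (3*2.35) = 0.5773
Cpk = min(Cpu, Cpl) = 0.5773

0.5773


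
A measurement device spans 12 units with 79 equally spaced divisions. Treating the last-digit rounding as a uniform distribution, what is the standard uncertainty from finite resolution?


resolution = range / divisions
resolution = 12 / 79 = 0.15189873
u_res = resolution / (2*sqrt(3))
u_res = 0.15189873 / 3.4641016
u_res = 0.0438

0.0438


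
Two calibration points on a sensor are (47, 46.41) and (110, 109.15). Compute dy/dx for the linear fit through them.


slope = (y2 - y1) / (x2 - x1)
= (109.15 - 46.41) / (110 - 47)
= 62.7400 / 63
= 0.9959

0.9959


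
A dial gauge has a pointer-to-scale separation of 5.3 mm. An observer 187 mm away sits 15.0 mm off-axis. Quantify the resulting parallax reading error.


error = h * offset / d
= 5.3 * 15.0 / 187
= 0.4251

0.4251


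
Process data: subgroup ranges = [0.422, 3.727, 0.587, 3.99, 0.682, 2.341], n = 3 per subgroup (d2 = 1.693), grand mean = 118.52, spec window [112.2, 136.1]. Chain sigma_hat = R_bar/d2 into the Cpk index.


R_bar = (0.422 + 3.727 + 0.587 + 3.99 + 0.682 + 2.341) / 6 = 1.9581667
sigma = R_bar / d2 = 1.9581667 / 1.693 = 1.1566253
Cp = (USL - LSL)/(6*sigma) = (136.1 - 112.2)/(6*1.1566253) = 3.4439
Cpu = (136.1 - 118.52)/(3*1.1566253) = 5.0665
Cpl = (118.52 - 112.2)/(3*1.1566253) = 1.8214
Cpk = min(Cpu, Cpl) = 1.8214

1.8214


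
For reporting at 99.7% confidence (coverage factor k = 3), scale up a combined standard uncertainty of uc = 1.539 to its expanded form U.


U = k * uc
U = 3 * 1.539
U = 4.6170

4.6170


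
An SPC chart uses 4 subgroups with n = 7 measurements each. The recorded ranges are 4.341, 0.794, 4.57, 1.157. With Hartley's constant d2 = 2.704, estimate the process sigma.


R_bar = (4.341 + 0.794 + 4.57 + 1.157) / 4
R_bar = 10.862 / 4 = 2.7155
sigma_hat = R_bar / d2 = 2.7155 / 2.704 = 1.0043

1.0043


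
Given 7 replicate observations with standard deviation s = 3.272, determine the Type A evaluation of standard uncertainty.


u_A = s / sqrt(n)
u_A = 3.272 / sqrt(7)
u_A = 3.272 / 2.6457513
u_A = 1.2367

1.2367


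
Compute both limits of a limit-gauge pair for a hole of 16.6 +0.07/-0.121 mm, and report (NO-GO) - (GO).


GO = nominal - lower_tol (smallest hole = maximum material condition)
GO = 16.6 - 0.121 = 16.479
NO-GO = nominal + upper_tol (largest hole = least material condition)
NO-GO = 16.6 + 0.07 = 16.67
spread = NO-GO - GO = 16.67 - 16.479 = 0.1910

0.1910


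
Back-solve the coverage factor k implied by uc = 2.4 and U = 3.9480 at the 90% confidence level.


k = U / uc
k = 3.9480 / 2.4
k = 1.645

1.645


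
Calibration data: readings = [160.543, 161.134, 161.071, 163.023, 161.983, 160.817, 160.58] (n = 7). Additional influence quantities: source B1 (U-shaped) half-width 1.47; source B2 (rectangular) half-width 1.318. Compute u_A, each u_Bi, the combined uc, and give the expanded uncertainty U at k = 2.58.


mean = (160.543 + 161.134 + 161.071 + 163.023 + 161.983 + 160.817 + 160.58) / 7 = 161.3072857
s = sqrt(sum((x - mean)^2)/(n-1)) = 0.8981074
u_A = s / sqrt(n) = 0.8981074 / sqrt(7) = 0.33945269
u_B1 = 1.47 / sqrt(2) = 1.039447
u_B2 = 1.318 / sqrt(3) = 0.76094765
uc = sqrt(0.33945269^2 + 1.039447^2 + 0.76094765^2) = 1.332186
U = k * uc = 2.58 * 1.332186
U = 3.4370

3.4370


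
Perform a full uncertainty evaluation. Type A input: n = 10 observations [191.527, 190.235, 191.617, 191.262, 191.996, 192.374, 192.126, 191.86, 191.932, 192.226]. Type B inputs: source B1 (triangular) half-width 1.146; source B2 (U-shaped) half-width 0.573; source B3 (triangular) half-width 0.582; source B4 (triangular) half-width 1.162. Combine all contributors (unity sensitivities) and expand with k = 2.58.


mean = (191.527 + 190.235 + 191.617 + 191.262 + 191.996 + 192.374 + 192.126 + 191.86 + 191.932 + 192.226) / 10 = 191.7155
s = sqrt(sum((x - mean)^2)/(n-1)) = 0.61931436
u_A = s / sqrt(n) = 0.61931436 / sqrt(10) = 0.1958444
u_B1 = 1.146 / sqrt(6) = 0.46785254
u_B2 = 0.573 / sqrt(2) = 0.40517219
u_B3 = 0.582 / sqrt(6) = 0.23760051
u_B4 = 1.162 / sqrt(6) = 0.47438451
uc = sqrt(0.1958444^2 + 0.46785254^2 + 0.40517219^2 + 0.23760051^2 + 0.47438451^2) = 0.83839143
U = k * uc = 2.58 * 0.83839143
U = 2.1630

2.1630


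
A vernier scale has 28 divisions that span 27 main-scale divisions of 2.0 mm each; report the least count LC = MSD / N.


LC = MSD / n_div
= 2.0 / 28
= 0.0714

0.0714


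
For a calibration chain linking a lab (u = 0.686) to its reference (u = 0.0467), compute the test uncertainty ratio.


TUR = u_lab / u_ref
= 0.686 / 0.0467
= 14.6895

14.6895


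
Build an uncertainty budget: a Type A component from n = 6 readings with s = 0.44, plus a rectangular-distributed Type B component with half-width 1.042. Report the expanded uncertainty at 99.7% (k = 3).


u_A = s / sqrt(n) = 0.44 / sqrt(6) = 0.17962925
u_B = half_width / sqrt(3) = 1.042 / sqrt(3) = 0.60159898
uc = sqrt(u_A^2 + u_B^2) = sqrt(0.17962925^2 + 0.60159898^2) = 0.62784393
U = k * uc = 3 * 0.62784393
U = 1.8835

1.8835


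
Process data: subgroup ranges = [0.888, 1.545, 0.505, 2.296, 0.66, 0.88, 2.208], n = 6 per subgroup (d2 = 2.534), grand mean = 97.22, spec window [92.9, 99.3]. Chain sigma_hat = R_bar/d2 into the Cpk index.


R_bar = (0.888 + 1.545 + 0.505 + 2.296 + 0.66 + 0.88 + 2.208) / 7 = 1.2831429
sigma = R_bar / d2 = 1.2831429 / 2.534 = 0.50637052
Cp = (USL - LSL)/(6*sigma) = (99.3 - 92.9)/(6*0.50637052) = 2.1065
Cpu = (99.3 - 97.22)/(3*0.50637052) = 1.3692
Cpl = (97.22 - 92.9)/(3*0.50637052) = 2.8438
Cpk = min(Cpu, Cpl) = 1.3692

1.3692


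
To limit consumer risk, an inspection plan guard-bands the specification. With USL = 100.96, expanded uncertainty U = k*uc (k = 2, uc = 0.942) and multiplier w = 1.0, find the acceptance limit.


U = k * uc = 2 * 0.942 = 1.884
guard band g = w * U = 1.0 * 1.884 = 1.884
AL = USL - g = 100.96 - 1.884
AL = 99.0760

99.0760


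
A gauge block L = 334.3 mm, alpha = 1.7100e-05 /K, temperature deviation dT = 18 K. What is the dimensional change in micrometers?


dL = L * alpha * dT
= 334.3 * 1.7100e-05 * 18
= 0.1028975 mm
dL_um = 0.1028975 * 1000 = 102.8975 um

102.8975


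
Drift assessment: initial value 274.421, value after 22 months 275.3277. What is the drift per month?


rate = (v2 - v1) / months
= (275.3277 - 274.421) / 22
= 0.9067 / 22
= 0.0412

0.0412


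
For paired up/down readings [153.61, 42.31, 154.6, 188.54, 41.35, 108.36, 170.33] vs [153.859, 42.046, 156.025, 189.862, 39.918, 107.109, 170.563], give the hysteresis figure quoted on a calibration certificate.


|153.61 - 153.859| = 0.2490
|42.31 - 42.046| = 0.2640
|154.6 - 156.025| = 1.4250
|188.54 - 189.862| = 1.3220
|41.35 - 39.918| = 1.4320
|108.36 - 107.109| = 1.2510
|170.33 - 170.563| = 0.2330
hysteresis = max(diffs) = 1.4320

1.4320


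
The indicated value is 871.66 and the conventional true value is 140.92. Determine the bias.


Systematic error = measured - true
= 871.66 - 140.92
= 730.7400

730.7400


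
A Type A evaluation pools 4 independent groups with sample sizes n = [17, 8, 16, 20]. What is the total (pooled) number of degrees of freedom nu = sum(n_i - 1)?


nu = sum_i (n_i - 1)
nu = ((17 - 1) + (8 - 1) + (16 - 1) + (20 - 1))
nu = 16 + 7 + 15 + 19
nu = 57

57


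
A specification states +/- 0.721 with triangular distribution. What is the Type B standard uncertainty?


u_B = half_width / sqrt(6)
u_B = 0.721 / 2.4494897
u_B = 0.2943

0.2943


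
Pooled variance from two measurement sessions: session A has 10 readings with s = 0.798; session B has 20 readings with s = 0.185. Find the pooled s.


s_p = sqrt(((n1-1)*s1^2 + (n2-1)*s2^2) / (n1+n2-2))
numerator = (10-1)*0.798^2 + (20-1)*0.185^2 = 5.731236 + 0.650275 = 6.381511
denominator = 10 + 20 - 2 = 28
s_p^2 = 6.381511 / 28 = 0.22791111
s_p = sqrt(0.22791111) = 0.4774

0.4774


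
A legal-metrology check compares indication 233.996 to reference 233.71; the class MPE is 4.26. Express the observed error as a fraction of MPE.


e = indication - reference = 233.996 - 233.71 = 0.2860
|e| = 0.2860
ratio = |e| / MPE = 0.2860 / 4.26
ratio = 0.0671

0.0671


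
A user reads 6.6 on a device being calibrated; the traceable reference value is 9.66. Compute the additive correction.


Correction = standard - reading
= 9.66 - 6.6
= 3.0600

3.0600


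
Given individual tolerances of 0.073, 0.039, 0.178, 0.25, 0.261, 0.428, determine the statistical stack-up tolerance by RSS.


RSS = sqrt(0.073^2 + 0.039^2 + 0.178^2 + 0.25^2 + 0.261^2 + 0.428^2)
= sqrt(0.352339)
= 0.5936

0.5936


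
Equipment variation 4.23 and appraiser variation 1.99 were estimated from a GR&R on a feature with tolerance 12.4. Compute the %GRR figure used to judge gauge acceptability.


GRR = sqrt(EV^2 + AV^2) = sqrt(4.23^2 + 1.99^2) = 4.6747192
%GRR = GRR / tol * 100 = 4.6747192 / 12.4 * 100
%GRR = 37.6993

37.6993


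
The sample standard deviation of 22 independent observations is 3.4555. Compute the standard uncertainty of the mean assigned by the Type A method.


u_A = s / sqrt(n)
u_A = 3.4555 / sqrt(22)
u_A = 3.4555 / 4.6904158
u_A = 0.7367

0.7367


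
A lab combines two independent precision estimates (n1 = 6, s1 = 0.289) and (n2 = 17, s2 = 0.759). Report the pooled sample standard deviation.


s_p = sqrt(((n1-1)*s1^2 + (n2-1)*s2^2) / (n1+n2-2))
numerator = (6-1)*0.289^2 + (17-1)*0.759^2 = 0.417605 + 9.217296 = 9.634901
denominator = 6 + 17 - 2 = 21
s_p^2 = 9.634901 / 21 = 0.45880481
s_p = sqrt(0.45880481) = 0.6774

0.6774


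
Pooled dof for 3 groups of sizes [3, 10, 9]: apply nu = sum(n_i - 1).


nu = sum_i (n_i - 1)
nu = ((3 - 1) + (10 - 1) + (9 - 1))
nu = 2 + 9 + 8
nu = 19

19


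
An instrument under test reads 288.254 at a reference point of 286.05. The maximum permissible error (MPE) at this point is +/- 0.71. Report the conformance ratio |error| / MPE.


e = indication - reference = 288.254 - 286.05 = 2.2040
|e| = 2.2040
ratio = |e| / MPE = 2.2040 / 0.71
ratio = 3.1042

3.1042


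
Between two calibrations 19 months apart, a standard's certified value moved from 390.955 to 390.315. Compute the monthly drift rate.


rate = (v2 - v1) / months
= (390.315 - 390.955) / 19
= -0.6400 / 19
= -0.0337

-0.0337


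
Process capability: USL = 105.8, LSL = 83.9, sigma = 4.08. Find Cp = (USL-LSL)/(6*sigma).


Cp = (USL - LSL) / (6 * sigma)
= (105.8 - 83.9) / (6 * 4.08)
= 21.9000 / 24.4800
= 0.8946

0.8946


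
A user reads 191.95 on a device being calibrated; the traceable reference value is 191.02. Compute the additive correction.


Correction = standard - reading
= 191.02 - 191.95
= -0.9300

-0.9300


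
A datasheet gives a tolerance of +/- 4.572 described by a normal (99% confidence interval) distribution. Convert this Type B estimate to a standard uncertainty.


u_B = half_width / 2.576
u_B = 4.572 / 2.576
u_B = 1.7748

1.7748


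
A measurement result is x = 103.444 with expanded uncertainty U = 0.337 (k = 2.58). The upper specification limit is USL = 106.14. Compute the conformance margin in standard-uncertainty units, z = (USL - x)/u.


u = U / k = 0.337 / 2.58 = 0.13062016
margin = |USL - x| = |106.14 - 103.444| = 2.696
z = margin / u = 2.696 / 0.13062016
z = 20.6400

20.6400


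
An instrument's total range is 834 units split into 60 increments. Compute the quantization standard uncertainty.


resolution = range / divisions
resolution = 834 / 60 = 13.9
u_res = resolution / (2*sqrt(3))
u_res = 13.9 / 3.4641016
u_res = 4.0126

4.0126


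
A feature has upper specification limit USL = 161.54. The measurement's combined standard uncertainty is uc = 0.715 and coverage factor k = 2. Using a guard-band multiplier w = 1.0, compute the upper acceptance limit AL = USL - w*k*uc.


U = k * uc = 2 * 0.715 = 1.43
guard band g = w * U = 1.0 * 1.43 = 1.43
AL = USL - g = 161.54 - 1.43
AL = 160.1100

160.1100


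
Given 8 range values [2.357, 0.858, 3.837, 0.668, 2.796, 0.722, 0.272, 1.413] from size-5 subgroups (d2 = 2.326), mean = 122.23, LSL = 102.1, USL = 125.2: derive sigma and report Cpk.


R_bar = (2.357 + 0.858 + 3.837 + 0.668 + 2.796 + 0.722 + 0.272 + 1.413) / 8 = 1.615375
sigma = R_bar / d2 = 1.615375 / 2.326 = 0.69448624
Cp = (USL - LSL)/(6*sigma) = (125.2 - 102.1)/(6*0.69448624) = 5.5437
Cpu = (125.2 - 122.23)/(3*0.69448624) = 1.4255
Cpl = (122.23 - 102.1)/(3*0.69448624) = 9.6618
Cpk = min(Cpu, Cpl) = 1.4255

1.4255


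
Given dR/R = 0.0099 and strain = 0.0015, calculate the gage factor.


GF = (dR/R) / epsilon
= 0.0099 / 0.0015
= 6.6000

6.6000


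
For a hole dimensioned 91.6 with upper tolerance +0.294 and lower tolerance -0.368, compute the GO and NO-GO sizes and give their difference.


GO = nominal - lower_tol (smallest hole = maximum material condition)
GO = 91.6 - 0.368 = 91.232
NO-GO = nominal + upper_tol (largest hole = least material condition)
NO-GO = 91.6 + 0.294 = 91.894
spread = NO-GO - GO = 91.894 - 91.232 = 0.6620

0.6620


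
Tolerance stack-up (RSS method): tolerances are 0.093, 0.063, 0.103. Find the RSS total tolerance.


RSS = sqrt(0.093^2 + 0.063^2 + 0.103^2)
= sqrt(0.023227)
= 0.1524

0.1524


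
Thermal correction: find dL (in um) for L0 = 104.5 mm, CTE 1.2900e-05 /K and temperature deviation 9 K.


dL = L * alpha * dT
= 104.5 * 1.2900e-05 * 9
= 0.0121324 mm
dL_um = 0.0121324 * 1000 = 12.1324 um

12.1324


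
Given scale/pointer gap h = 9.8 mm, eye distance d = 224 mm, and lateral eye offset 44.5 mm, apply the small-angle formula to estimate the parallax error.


error = h * offset / d
= 9.8 * 44.5 / 224
= 1.9469

1.9469


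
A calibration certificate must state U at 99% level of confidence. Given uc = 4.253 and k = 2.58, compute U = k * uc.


U = k * uc
U = 2.58 * 4.253
U = 10.9727

10.9727


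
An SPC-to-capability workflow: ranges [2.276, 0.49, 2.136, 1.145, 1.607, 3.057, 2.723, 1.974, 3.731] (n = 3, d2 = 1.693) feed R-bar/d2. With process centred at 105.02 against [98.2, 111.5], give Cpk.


R_bar = (2.276 + 0.49 + 2.136 + 1.145 + 1.607 + 3.057 + 2.723 + 1.974 + 3.731) / 9 = 2.1265556
sigma = R_bar / d2 = 2.1265556 / 1.693 = 1.2560872
Cp = (USL - LSL)/(6*sigma) = (111.5 - 98.2)/(6*1.2560872) = 1.7647
Cpu = (111.5 - 105.02)/(3*1.2560872) = 1.7196
Cpl = (105.02 - 98.2)/(3*1.2560872) = 1.8099
Cpk = min(Cpu, Cpl) = 1.7196

1.7196


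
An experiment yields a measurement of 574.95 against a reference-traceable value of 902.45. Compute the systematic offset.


Systematic error = measured - true
= 574.95 - 902.45
= -327.5000

-327.5000


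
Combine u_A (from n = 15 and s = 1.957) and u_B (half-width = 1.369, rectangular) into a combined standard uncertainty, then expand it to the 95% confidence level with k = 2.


u_A = s / sqrt(n) = 1.957 / sqrt(15) = 0.50529523
u_B = half_width / sqrt(3) = 1.369 / sqrt(3) = 0.79039252
uc = sqrt(u_A^2 + u_B^2) = sqrt(0.50529523^2 + 0.79039252^2) = 0.93810639
U = k * uc = 2 * 0.93810639
U = 1.8762

1.8762


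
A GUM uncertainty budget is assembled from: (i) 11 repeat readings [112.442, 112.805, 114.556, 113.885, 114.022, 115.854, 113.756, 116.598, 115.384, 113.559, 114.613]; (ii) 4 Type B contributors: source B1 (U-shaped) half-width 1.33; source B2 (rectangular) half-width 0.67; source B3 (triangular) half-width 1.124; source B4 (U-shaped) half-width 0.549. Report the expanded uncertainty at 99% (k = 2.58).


mean = (112.442 + 112.805 + 114.556 + 113.885 + 114.022 + 115.854 + 113.756 + 116.598 + 115.384 + 113.559 + 114.613) / 11 = 114.3158182
s = sqrt(sum((x - mean)^2)/(n-1)) = 1.2575072
u_A = s / sqrt(n) = 1.2575072 / sqrt(11) = 0.37915269
u_B1 = 1.33 / sqrt(2) = 0.94045202
u_B2 = 0.67 / sqrt(3) = 0.38682468
u_B3 = 1.124 / sqrt(6) = 0.45887108
u_B4 = 0.549 / sqrt(2) = 0.38820162
uc = sqrt(0.37915269^2 + 0.94045202^2 + 0.38682468^2 + 0.45887108^2 + 0.38820162^2) = 1.240606
U = k * uc = 2.58 * 1.240606
U = 3.2008

3.2008


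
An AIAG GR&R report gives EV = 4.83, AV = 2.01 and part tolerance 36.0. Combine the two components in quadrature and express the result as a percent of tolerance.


GRR = sqrt(EV^2 + AV^2) = sqrt(4.83^2 + 2.01^2) = 5.231539
%GRR = GRR / tol * 100 = 5.231539 / 36.0 * 100
%GRR = 14.5321

14.5321


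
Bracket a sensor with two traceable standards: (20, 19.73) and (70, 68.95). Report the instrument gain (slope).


slope = (y2 - y1) / (x2 - x1)
= (68.95 - 19.73) / (70 - 20)
= 49.2200 / 50
= 0.9844

0.9844


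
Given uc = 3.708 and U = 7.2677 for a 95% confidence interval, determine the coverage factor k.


k = U / uc
k = 7.2677 / 3.708
k = 1.96

1.96


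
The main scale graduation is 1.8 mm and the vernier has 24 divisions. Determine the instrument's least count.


LC = MSD / n_div
= 1.8 / 24
= 0.0750

0.0750


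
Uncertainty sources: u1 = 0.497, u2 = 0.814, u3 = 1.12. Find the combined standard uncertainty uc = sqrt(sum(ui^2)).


uc = sqrt(0.497^2 + 0.814^2 + 1.12^2)
uc = sqrt(2.164005)
uc = 1.4711

1.4711


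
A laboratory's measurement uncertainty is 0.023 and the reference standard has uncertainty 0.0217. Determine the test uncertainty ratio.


TUR = u_lab / u_ref
= 0.023 / 0.0217
= 1.0599

1.0599


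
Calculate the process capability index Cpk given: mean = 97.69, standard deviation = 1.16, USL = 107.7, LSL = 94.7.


Cpu = (USL - mean) / (3*sigma) = (107.7 - 97.69) / (3*1.16) = 2.8764
Cpl = (mean - LSL) / (3*sigma) = (97.69 - 94.7) / (3*1.16) = 0.8592
Cpk = min(Cpu, Cpl) = 0.8592

0.8592


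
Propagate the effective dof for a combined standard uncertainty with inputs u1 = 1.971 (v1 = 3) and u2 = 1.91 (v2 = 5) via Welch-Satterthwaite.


uc = sqrt(u1^2 + u2^2) = sqrt(1.971^2 + 1.91^2) = 2.7446204
v_eff = uc^4 / (u1^4/v1 + u2^4/v2)
= 2.7446204^4 / (1.971^4/3 + 1.91^4/5)
= 56.745202 / 7.6923899
v_eff = 7.3768

7.3768


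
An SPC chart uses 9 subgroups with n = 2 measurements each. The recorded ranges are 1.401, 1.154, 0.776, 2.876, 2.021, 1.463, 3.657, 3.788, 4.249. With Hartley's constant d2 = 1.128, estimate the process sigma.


R_bar = (1.401 + 1.154 + 0.776 + 2.876 + 2.021 + 1.463 + 3.657 + 3.788 + 4.249) / 9
R_bar = 21.385 / 9 = 2.3761111
sigma_hat = R_bar / d2 = 2.3761111 / 1.128 = 2.1065

2.1065


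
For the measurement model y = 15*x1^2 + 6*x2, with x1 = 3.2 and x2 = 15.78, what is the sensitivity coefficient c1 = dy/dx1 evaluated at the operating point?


y = 15*x1^2 + 6*x2
dy/dx1 = 2*15*x1
Evaluate at x1 = 3.2: c1 = 30 * 3.2
c1 = 96.0000

96.0000


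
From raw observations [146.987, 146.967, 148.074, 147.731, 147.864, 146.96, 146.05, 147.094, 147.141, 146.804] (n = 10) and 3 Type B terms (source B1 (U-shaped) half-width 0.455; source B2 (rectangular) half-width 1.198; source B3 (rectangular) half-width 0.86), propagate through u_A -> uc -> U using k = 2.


mean = (146.987 + 146.967 + 148.074 + 147.731 + 147.864 + 146.96 + 146.05 + 147.094 + 147.141 + 146.804) / 10 = 147.1672
s = sqrt(sum((x - mean)^2)/(n-1)) = 0.58946922
u_A = s / sqrt(n) = 0.58946922 / sqrt(10) = 0.18640653
u_B1 = 0.455 / sqrt(2) = 0.32173359
u_B2 = 1.198 / sqrt(3) = 0.69166562
u_B3 = 0.86 / sqrt(3) = 0.49652123
uc = sqrt(0.18640653^2 + 0.32173359^2 + 0.69166562^2 + 0.49652123^2) = 0.92908264
U = k * uc = 2 * 0.92908264
U = 1.8582

1.8582


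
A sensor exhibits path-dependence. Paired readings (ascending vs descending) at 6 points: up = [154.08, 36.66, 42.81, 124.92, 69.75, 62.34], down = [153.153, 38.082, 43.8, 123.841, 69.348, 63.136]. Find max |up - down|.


|154.08 - 153.153| = 0.9270
|36.66 - 38.082| = 1.4220
|42.81 - 43.8| = 0.9900
|124.92 - 123.841| = 1.0790
|69.75 - 69.348| = 0.4020
|62.34 - 63.136| = 0.7960
hysteresis = max(diffs) = 1.4220

1.4220


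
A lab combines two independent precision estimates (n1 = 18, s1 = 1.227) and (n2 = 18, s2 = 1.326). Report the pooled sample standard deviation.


s_p = sqrt(((n1-1)*s1^2 + (n2-1)*s2^2) / (n1+n2-2))
numerator = (18-1)*1.227^2 + (18-1)*1.326^2 = 25.593993 + 29.890692 = 55.484685
denominator = 18 + 18 - 2 = 34
s_p^2 = 55.484685 / 34 = 1.6319025
s_p = sqrt(1.6319025) = 1.2775

1.2775


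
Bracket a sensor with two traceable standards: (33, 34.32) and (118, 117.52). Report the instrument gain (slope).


slope = (y2 - y1) / (x2 - x1)
= (117.52 - 34.32) / (118 - 33)
= 83.2000 / 85
= 0.9788

0.9788


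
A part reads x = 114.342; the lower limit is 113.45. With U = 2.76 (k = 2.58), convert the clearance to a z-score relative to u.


u = U / k = 2.76 / 2.58 = 1.0697674
margin = |LSL - x| = |113.45 - 114.342| = 0.892
z = margin / u = 0.892 / 1.0697674
z = 0.8338

0.8338


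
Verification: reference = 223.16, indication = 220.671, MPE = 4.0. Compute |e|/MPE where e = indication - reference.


e = indication - reference = 220.671 - 223.16 = -2.4890
|e| = 2.4890
ratio = |e| / MPE = 2.4890 / 4.0
ratio = 0.6222

0.6222


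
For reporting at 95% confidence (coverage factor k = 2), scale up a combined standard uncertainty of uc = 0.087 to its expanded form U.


U = k * uc
U = 2 * 0.087
U = 0.1740

0.1740


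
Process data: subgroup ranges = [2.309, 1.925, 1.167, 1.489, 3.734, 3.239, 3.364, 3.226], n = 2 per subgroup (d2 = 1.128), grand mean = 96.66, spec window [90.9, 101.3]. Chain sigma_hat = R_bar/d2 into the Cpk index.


R_bar = (2.309 + 1.925 + 1.167 + 1.489 + 3.734 + 3.239 + 3.364 + 3.226) / 8 = 2.556625
sigma = R_bar / d2 = 2.556625 / 1.128 = 2.2665115
Cp = (USL - LSL)/(6*sigma) = (101.3 - 90.9)/(6*2.2665115) = 0.7648
Cpu = (101.3 - 96.66)/(3*2.2665115) = 0.6824
Cpl = (96.66 - 90.9)/(3*2.2665115) = 0.8471
Cpk = min(Cpu, Cpl) = 0.6824

0.6824


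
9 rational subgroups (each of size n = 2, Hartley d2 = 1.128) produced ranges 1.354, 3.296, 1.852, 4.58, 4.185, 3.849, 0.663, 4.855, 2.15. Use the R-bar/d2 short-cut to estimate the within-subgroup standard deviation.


R_bar = (1.354 + 3.296 + 1.852 + 4.58 + 4.185 + 3.849 + 0.663 + 4.855 + 2.15) / 9
R_bar = 26.784 / 9 = 2.976
sigma_hat = R_bar / d2 = 2.976 / 1.128 = 2.6383

2.6383


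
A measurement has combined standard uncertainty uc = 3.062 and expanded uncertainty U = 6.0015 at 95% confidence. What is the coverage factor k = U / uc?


k = U / uc
k = 6.0015 / 3.062
k = 1.96

1.96


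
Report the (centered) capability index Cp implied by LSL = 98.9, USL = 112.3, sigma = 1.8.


Cp = (USL - LSL) / (6 * sigma)
= (112.3 - 98.9) / (6 * 1.8)
= 13.4000 / 10.8000
= 1.2407

1.2407


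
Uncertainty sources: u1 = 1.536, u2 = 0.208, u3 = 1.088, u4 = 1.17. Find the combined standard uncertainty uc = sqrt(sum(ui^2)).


uc = sqrt(1.536^2 + 0.208^2 + 1.088^2 + 1.17^2)
uc = sqrt(4.955204)
uc = 2.2260

2.2260


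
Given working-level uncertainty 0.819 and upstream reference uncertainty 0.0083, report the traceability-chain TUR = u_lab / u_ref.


TUR = u_lab / u_ref
= 0.819 / 0.0083
= 98.6747

98.6747


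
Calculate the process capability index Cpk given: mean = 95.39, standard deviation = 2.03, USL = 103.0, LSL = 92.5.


Cpu = (USL - mean) / (3*sigma) = (103.0 - 95.39) / (3*2.03) = 1.2496
Cpl = (mean - LSL) / (3*sigma) = (95.39 - 92.5) / (3*2.03) = 0.4745
Cpk = min(Cpu, Cpl) = 0.4745

0.4745


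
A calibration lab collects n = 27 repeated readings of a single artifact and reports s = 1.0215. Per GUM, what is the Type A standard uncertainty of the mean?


u_A = s / sqrt(n)
u_A = 1.0215 / sqrt(27)
u_A = 1.0215 / 5.1961524
u_A = 0.1966

0.1966


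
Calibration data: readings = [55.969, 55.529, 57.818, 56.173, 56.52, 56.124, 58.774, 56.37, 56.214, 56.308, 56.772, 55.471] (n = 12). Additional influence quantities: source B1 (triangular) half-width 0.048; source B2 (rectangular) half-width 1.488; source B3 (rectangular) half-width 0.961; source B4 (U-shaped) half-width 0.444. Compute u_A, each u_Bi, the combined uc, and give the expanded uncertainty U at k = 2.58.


mean = (55.969 + 55.529 + 57.818 + 56.173 + 56.52 + 56.124 + 58.774 + 56.37 + 56.214 + 56.308 + 56.772 + 55.471) / 12 = 56.5035
s = sqrt(sum((x - mean)^2)/(n-1)) = 0.93662571
u_A = s / sqrt(n) = 0.93662571 / sqrt(12) = 0.27038055
u_B1 = 0.048 / sqrt(6) = 0.019595918
u_B2 = 1.488 / sqrt(3) = 0.8590972
u_B3 = 0.961 / sqrt(3) = 0.55483361
u_B4 = 0.444 / sqrt(2) = 0.31395541
uc = sqrt(0.27038055^2 + 0.019595918^2 + 0.8590972^2 + 0.55483361^2 + 0.31395541^2) = 1.1036059
U = k * uc = 2.58 * 1.1036059
U = 2.8473

2.8473


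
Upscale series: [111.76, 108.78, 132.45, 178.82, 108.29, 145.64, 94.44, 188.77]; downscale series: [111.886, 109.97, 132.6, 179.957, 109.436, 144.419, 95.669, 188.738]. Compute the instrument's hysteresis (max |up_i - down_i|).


|111.76 - 111.886| = 0.1260
|108.78 - 109.97| = 1.1900
|132.45 - 132.6| = 0.1500
|178.82 - 179.957| = 1.1370
|108.29 - 109.436| = 1.1460
|145.64 - 144.419| = 1.2210
|94.44 - 95.669| = 1.2290
|188.77 - 188.738| = 0.0320
hysteresis = max(diffs) = 1.2290

1.2290


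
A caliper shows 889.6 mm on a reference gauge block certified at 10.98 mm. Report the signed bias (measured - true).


Systematic error = measured - true
= 889.6 - 10.98
= 878.6200

878.6200


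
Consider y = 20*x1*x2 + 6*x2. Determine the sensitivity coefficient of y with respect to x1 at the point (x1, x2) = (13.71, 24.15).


y = 20*x1*x2 + 6*x2
dy/dx1 = 20*x2
Evaluate at x2 = 24.15: c1 = 20 * 24.15
c1 = 483.0000

483.0000


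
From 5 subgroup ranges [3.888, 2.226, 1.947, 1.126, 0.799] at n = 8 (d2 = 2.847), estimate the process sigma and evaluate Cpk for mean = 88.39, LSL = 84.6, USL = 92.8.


R_bar = (3.888 + 2.226 + 1.947 + 1.126 + 0.799) / 5 = 1.9972
sigma = R_bar / d2 = 1.9972 / 2.847 = 0.70151036
Cp = (USL - LSL)/(6*sigma) = (92.8 - 84.6)/(6*0.70151036) = 1.9482
Cpu = (92.8 - 88.39)/(3*0.70151036) = 2.0955
Cpl = (88.39 - 84.6)/(3*0.70151036) = 1.8009
Cpk = min(Cpu, Cpl) = 1.8009

1.8009


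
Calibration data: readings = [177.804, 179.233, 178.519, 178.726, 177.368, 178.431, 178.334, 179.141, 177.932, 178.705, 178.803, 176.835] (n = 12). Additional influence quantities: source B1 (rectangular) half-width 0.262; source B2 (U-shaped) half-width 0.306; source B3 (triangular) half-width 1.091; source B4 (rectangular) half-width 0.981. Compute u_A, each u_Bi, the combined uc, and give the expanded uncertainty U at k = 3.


mean = (177.804 + 179.233 + 178.519 + 178.726 + 177.368 + 178.431 + 178.334 + 179.141 + 177.932 + 178.705 + 178.803 + 176.835) / 12 = 178.31925
s = sqrt(sum((x - mean)^2)/(n-1)) = 0.71569421
u_A = s / sqrt(n) = 0.71569421 / sqrt(12) = 0.20660312
u_B1 = 0.262 / sqrt(3) = 0.15126577
u_B2 = 0.306 / sqrt(2) = 0.21637468
u_B3 = 1.091 / sqrt(6) = 0.44539888
u_B4 = 0.981 / sqrt(3) = 0.56638061
uc = sqrt(0.20660312^2 + 0.15126577^2 + 0.21637468^2 + 0.44539888^2 + 0.56638061^2) = 0.79470205
U = k * uc = 3 * 0.79470205
U = 2.3841

2.3841


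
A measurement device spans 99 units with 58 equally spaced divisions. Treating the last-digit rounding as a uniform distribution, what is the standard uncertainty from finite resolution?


resolution = range / divisions
resolution = 99 / 58 = 1.7068966
u_res = resolution / (2*sqrt(3))
u_res = 1.7068966 / 3.4641016
u_res = 0.4927

0.4927


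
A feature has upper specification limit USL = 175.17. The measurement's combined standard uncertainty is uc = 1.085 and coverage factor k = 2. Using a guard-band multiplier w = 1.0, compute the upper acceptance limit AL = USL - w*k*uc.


U = k * uc = 2 * 1.085 = 2.17
guard band g = w * U = 1.0 * 2.17 = 2.17
AL = USL - g = 175.17 - 2.17
AL = 173.0000

173.0000


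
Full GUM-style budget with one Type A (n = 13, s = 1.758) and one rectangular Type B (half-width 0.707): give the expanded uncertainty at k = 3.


u_A = s / sqrt(n) = 1.758 / sqrt(13) = 0.48758147
u_B = half_width / sqrt(3) = 0.707 / sqrt(3) = 0.40818664
uc = sqrt(u_A^2 + u_B^2) = sqrt(0.48758147^2 + 0.40818664^2) = 0.6358868
U = k * uc = 3 * 0.6358868
U = 1.9077

1.9077


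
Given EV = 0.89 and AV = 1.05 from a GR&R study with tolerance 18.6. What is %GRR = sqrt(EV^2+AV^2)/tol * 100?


GRR = sqrt(EV^2 + AV^2) = sqrt(0.89^2 + 1.05^2) = 1.3764447
%GRR = GRR / tol * 100 = 1.3764447 / 18.6 * 100
%GRR = 7.4002

7.4002


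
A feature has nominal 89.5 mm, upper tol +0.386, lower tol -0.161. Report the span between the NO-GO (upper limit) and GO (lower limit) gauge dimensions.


GO = nominal - lower_tol (smallest hole = maximum material condition)
GO = 89.5 - 0.161 = 89.339
NO-GO = nominal + upper_tol (largest hole = least material condition)
NO-GO = 89.5 + 0.386 = 89.886
spread = NO-GO - GO = 89.886 - 89.339 = 0.5470

0.5470


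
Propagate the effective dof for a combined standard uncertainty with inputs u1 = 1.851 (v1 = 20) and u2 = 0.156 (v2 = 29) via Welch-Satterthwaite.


uc = sqrt(u1^2 + u2^2) = sqrt(1.851^2 + 0.156^2) = 1.8575621
v_eff = uc^4 / (u1^4/v1 + u2^4/v2)
= 1.8575621^4 / (1.851^4/20 + 0.156^4/29)
= 11.906205 / 0.58696309
v_eff = 20.2844

20.2844


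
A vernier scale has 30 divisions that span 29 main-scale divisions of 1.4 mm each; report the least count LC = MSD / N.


LC = MSD / n_div
= 1.4 / 30
= 0.0467

0.0467


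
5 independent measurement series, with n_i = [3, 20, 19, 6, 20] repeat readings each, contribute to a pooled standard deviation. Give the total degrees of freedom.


nu = sum_i (n_i - 1)
nu = ((3 - 1) + (20 - 1) + (19 - 1) + (6 - 1) + (20 - 1))
nu = 2 + 19 + 18 + 5 + 19
nu = 63

63


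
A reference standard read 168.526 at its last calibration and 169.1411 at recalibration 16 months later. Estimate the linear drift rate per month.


rate = (v2 - v1) / months
= (169.1411 - 168.526) / 16
= 0.6151 / 16
= 0.0384

0.0384


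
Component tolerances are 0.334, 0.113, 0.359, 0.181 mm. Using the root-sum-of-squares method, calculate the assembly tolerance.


RSS = sqrt(0.334^2 + 0.113^2 + 0.359^2 + 0.181^2)
= sqrt(0.285967)
= 0.5348

0.5348


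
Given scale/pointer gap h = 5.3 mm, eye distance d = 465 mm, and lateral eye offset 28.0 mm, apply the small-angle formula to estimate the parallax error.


error = h * offset / d
= 5.3 * 28.0 / 465
= 0.3191

0.3191


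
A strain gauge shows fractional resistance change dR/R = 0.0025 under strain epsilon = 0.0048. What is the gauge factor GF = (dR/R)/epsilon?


GF = (dR/R) / epsilon
= 0.0025 / 0.0048
= 0.5208

0.5208


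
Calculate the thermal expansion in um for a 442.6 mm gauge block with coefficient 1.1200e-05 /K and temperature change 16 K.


dL = L * alpha * dT
= 442.6 * 1.1200e-05 * 16
= 0.0793139 mm
dL_um = 0.0793139 * 1000 = 79.3139 um

79.3139


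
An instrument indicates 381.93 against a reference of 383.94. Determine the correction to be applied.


Correction = standard - reading
= 383.94 - 381.93
= 2.0100

2.0100


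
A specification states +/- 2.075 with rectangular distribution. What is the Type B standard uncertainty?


u_B = half_width / sqrt(3)
u_B = 2.075 / 1.7320508
u_B = 1.1980

1.1980


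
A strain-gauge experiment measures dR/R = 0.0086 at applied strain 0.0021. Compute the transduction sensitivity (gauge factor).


GF = (dR/R) / epsilon
= 0.0086 / 0.0021
= 4.0952

4.0952


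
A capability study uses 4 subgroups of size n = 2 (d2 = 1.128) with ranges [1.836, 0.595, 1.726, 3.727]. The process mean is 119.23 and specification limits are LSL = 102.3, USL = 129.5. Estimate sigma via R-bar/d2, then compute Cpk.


R_bar = (1.836 + 0.595 + 1.726 + 3.727) / 4 = 1.971
sigma = R_bar / d2 = 1.971 / 1.128 = 1.7473404
Cp = (USL - LSL)/(6*sigma) = (129.5 - 102.3)/(6*1.7473404) = 2.5944
Cpu = (129.5 - 119.23)/(3*1.7473404) = 1.9592
Cpl = (119.23 - 102.3)/(3*1.7473404) = 3.2297
Cpk = min(Cpu, Cpl) = 1.9592

1.9592


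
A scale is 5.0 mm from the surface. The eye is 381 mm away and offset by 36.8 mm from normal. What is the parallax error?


error = h * offset / d
= 5.0 * 36.8 / 381
= 0.4829

0.4829


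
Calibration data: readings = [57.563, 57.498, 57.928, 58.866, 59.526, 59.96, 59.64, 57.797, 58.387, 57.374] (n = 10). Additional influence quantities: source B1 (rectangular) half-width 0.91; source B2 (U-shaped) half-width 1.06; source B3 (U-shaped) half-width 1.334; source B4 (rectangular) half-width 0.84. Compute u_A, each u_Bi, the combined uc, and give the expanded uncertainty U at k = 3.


mean = (57.563 + 57.498 + 57.928 + 58.866 + 59.526 + 59.96 + 59.64 + 57.797 + 58.387 + 57.374) / 10 = 58.4539
s = sqrt(sum((x - mean)^2)/(n-1)) = 0.97642152
u_A = s / sqrt(n) = 0.97642152 / sqrt(10) = 0.3087716
u_B1 = 0.91 / sqrt(3) = 0.52538874
u_B2 = 1.06 / sqrt(2) = 0.74953319
u_B3 = 1.334 / sqrt(2) = 0.94328045
u_B4 = 0.84 / sqrt(3) = 0.48497423
uc = sqrt(0.3087716^2 + 0.52538874^2 + 0.74953319^2 + 0.94328045^2 + 0.48497423^2) = 1.4346258
U = k * uc = 3 * 1.4346258
U = 4.3039

4.3039


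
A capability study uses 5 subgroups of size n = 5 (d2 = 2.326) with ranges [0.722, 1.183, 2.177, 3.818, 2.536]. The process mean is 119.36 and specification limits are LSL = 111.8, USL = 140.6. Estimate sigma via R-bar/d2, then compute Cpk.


R_bar = (0.722 + 1.183 + 2.177 + 3.818 + 2.536) / 5 = 2.0872
sigma = R_bar / d2 = 2.0872 / 2.326 = 0.89733448
Cp = (USL - LSL)/(6*sigma) = (140.6 - 111.8)/(6*0.89733448) = 5.3492
Cpu = (140.6 - 119.36)/(3*0.89733448) = 7.8900
Cpl = (119.36 - 111.8)/(3*0.89733448) = 2.8083
Cpk = min(Cpu, Cpl) = 2.8083

2.8083


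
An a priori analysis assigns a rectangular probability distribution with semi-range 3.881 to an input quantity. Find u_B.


u_B = half_width / sqrt(3)
u_B = 3.881 / 1.7320508
u_B = 2.2407

2.2407


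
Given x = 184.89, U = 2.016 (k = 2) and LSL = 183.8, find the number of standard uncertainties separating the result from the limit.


u = U / k = 2.016 / 2 = 1.008
margin = |LSL - x| = |183.8 - 184.89| = 1.09
z = margin / u = 1.09 / 1.008
z = 1.0813

1.0813


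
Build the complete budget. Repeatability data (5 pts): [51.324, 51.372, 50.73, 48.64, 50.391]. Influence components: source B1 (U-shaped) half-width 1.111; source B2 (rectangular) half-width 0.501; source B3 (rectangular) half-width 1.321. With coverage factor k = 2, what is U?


mean = (51.324 + 51.372 + 50.73 + 48.64 + 50.391) / 5 = 50.4914
s = sqrt(sum((x - mean)^2)/(n-1)) = 1.1139312
u_A = s / sqrt(n) = 1.1139312 / sqrt(5) = 0.49816518
u_B1 = 1.111 / sqrt(2) = 0.78559563
u_B2 = 0.501 / sqrt(3) = 0.28925248
u_B3 = 1.321 / sqrt(3) = 0.76267971
uc = sqrt(0.49816518^2 + 0.78559563^2 + 0.28925248^2 + 0.76267971^2) = 1.2372051
U = k * uc = 2 * 1.2372051
U = 2.4744

2.4744


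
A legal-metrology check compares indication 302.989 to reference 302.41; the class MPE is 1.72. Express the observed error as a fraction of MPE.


e = indication - reference = 302.989 - 302.41 = 0.5790
|e| = 0.5790
ratio = |e| / MPE = 0.5790 / 1.72
ratio = 0.3366

0.3366


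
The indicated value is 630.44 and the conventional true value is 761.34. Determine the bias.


Systematic error = measured - true
= 630.44 - 761.34
= -130.9000

-130.9000


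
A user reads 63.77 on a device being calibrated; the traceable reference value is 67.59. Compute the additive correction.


Correction = standard - reading
= 67.59 - 63.77
= 3.8200

3.8200


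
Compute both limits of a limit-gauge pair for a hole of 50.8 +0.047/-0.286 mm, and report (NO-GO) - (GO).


GO = nominal - lower_tol (smallest hole = maximum material condition)
GO = 50.8 - 0.286 = 50.514
NO-GO = nominal + upper_tol (largest hole = least material condition)
NO-GO = 50.8 + 0.047 = 50.847
spread = NO-GO - GO = 50.847 - 50.514 = 0.3330

0.3330


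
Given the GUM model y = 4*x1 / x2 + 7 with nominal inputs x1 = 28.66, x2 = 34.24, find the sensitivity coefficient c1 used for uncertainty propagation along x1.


y = 4*x1 / x2 + 7
dy/dx1 = 4/x2
Evaluate at x2 = 34.24: c1 = 4 / 34.24
c1 = 0.1168

0.1168


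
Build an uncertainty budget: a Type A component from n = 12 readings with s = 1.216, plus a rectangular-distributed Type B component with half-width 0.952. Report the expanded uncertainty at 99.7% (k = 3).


u_A = s / sqrt(n) = 1.216 / sqrt(12) = 0.35102896
u_B = half_width / sqrt(3) = 0.952 / sqrt(3) = 0.54963746
uc = sqrt(u_A^2 + u_B^2) = sqrt(0.35102896^2 + 0.54963746^2) = 0.65216767
U = k * uc = 3 * 0.65216767
U = 1.9565

1.9565


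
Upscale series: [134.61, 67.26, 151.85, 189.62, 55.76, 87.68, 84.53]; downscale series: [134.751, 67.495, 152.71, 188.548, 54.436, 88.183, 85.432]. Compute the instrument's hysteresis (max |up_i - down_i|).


|134.61 - 134.751| = 0.1410
|67.26 - 67.495| = 0.2350
|151.85 - 152.71| = 0.8600
|189.62 - 188.548| = 1.0720
|55.76 - 54.436| = 1.3240
|87.68 - 88.183| = 0.5030
|84.53 - 85.432| = 0.9020
hysteresis = max(diffs) = 1.3240

1.3240


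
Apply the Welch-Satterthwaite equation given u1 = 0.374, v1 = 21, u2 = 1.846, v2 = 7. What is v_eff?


uc = sqrt(u1^2 + u2^2) = sqrt(0.374^2 + 1.846^2) = 1.8835052
v_eff = uc^4 / (u1^4/v1 + u2^4/v2)
= 1.8835052^4 / (0.374^4/21 + 1.846^4/7)
= 12.585408 / 1.6598643
v_eff = 7.5822

7.5822


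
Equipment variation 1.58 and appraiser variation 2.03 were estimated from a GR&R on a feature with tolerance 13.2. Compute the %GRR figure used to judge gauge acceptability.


GRR = sqrt(EV^2 + AV^2) = sqrt(1.58^2 + 2.03^2) = 2.5724113
%GRR = GRR / tol * 100 = 2.5724113 / 13.2 * 100
%GRR = 19.4880

19.4880


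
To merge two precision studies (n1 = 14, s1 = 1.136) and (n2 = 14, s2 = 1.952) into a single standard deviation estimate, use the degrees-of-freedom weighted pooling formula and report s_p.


s_p = sqrt(((n1-1)*s1^2 + (n2-1)*s2^2) / (n1+n2-2))
numerator = (14-1)*1.136^2 + (14-1)*1.952^2 = 16.776448 + 49.533952 = 66.3104
denominator = 14 + 14 - 2 = 26
s_p^2 = 66.3104 / 26 = 2.5504
s_p = sqrt(2.5504) = 1.5970

1.5970


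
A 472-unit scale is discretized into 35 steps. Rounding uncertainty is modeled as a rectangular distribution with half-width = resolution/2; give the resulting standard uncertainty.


resolution = range / divisions
resolution = 472 / 35 = 13.485714
u_res = resolution / (2*sqrt(3))
u_res = 13.485714 / 3.4641016
u_res = 3.8930

3.8930


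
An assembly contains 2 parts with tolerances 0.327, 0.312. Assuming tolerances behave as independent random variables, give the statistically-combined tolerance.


RSS = sqrt(0.327^2 + 0.312^2)
= sqrt(0.204273)
= 0.4520

0.4520
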